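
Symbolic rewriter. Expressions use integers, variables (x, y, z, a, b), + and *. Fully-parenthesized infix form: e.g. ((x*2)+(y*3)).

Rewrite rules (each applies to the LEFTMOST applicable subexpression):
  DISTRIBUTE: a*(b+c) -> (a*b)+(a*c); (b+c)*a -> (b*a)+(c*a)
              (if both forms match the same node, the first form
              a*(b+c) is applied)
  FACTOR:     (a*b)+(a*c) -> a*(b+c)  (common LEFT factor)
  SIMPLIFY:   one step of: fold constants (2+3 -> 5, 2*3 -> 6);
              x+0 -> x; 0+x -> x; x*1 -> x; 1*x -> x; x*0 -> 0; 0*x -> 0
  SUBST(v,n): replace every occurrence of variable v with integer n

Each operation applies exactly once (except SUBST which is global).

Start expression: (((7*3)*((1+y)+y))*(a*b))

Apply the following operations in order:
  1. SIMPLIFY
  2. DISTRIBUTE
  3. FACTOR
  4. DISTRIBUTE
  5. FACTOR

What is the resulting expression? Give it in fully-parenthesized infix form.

Start: (((7*3)*((1+y)+y))*(a*b))
Apply SIMPLIFY at LL (target: (7*3)): (((7*3)*((1+y)+y))*(a*b)) -> ((21*((1+y)+y))*(a*b))
Apply DISTRIBUTE at L (target: (21*((1+y)+y))): ((21*((1+y)+y))*(a*b)) -> (((21*(1+y))+(21*y))*(a*b))
Apply FACTOR at L (target: ((21*(1+y))+(21*y))): (((21*(1+y))+(21*y))*(a*b)) -> ((21*((1+y)+y))*(a*b))
Apply DISTRIBUTE at L (target: (21*((1+y)+y))): ((21*((1+y)+y))*(a*b)) -> (((21*(1+y))+(21*y))*(a*b))
Apply FACTOR at L (target: ((21*(1+y))+(21*y))): (((21*(1+y))+(21*y))*(a*b)) -> ((21*((1+y)+y))*(a*b))

Answer: ((21*((1+y)+y))*(a*b))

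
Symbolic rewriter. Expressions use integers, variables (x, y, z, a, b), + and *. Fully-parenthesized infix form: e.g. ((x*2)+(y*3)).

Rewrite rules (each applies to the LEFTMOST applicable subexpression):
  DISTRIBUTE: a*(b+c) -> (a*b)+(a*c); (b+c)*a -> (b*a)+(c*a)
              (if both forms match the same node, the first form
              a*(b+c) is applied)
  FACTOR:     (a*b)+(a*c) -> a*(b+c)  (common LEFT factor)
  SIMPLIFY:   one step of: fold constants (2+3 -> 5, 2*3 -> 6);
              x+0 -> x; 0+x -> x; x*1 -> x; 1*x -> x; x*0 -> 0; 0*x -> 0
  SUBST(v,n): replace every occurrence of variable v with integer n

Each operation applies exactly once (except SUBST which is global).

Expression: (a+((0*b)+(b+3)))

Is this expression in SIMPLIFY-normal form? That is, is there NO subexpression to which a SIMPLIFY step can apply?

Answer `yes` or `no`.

Answer: no

Derivation:
Expression: (a+((0*b)+(b+3)))
Scanning for simplifiable subexpressions (pre-order)...
  at root: (a+((0*b)+(b+3))) (not simplifiable)
  at R: ((0*b)+(b+3)) (not simplifiable)
  at RL: (0*b) (SIMPLIFIABLE)
  at RR: (b+3) (not simplifiable)
Found simplifiable subexpr at path RL: (0*b)
One SIMPLIFY step would give: (a+(0+(b+3)))
-> NOT in normal form.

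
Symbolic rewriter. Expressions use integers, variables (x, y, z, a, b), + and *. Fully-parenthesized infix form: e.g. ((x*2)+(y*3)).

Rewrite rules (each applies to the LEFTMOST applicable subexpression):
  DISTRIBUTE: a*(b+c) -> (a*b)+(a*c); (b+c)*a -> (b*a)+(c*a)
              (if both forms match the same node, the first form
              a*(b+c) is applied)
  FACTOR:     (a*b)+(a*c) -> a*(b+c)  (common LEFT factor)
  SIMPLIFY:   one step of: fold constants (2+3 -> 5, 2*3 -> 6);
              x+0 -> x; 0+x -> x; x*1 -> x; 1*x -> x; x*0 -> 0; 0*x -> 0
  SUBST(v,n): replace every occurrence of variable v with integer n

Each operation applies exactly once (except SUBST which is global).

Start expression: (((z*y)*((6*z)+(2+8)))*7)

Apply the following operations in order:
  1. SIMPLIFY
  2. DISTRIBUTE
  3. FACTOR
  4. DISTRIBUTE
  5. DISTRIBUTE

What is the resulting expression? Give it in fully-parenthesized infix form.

Start: (((z*y)*((6*z)+(2+8)))*7)
Apply SIMPLIFY at LRR (target: (2+8)): (((z*y)*((6*z)+(2+8)))*7) -> (((z*y)*((6*z)+10))*7)
Apply DISTRIBUTE at L (target: ((z*y)*((6*z)+10))): (((z*y)*((6*z)+10))*7) -> ((((z*y)*(6*z))+((z*y)*10))*7)
Apply FACTOR at L (target: (((z*y)*(6*z))+((z*y)*10))): ((((z*y)*(6*z))+((z*y)*10))*7) -> (((z*y)*((6*z)+10))*7)
Apply DISTRIBUTE at L (target: ((z*y)*((6*z)+10))): (((z*y)*((6*z)+10))*7) -> ((((z*y)*(6*z))+((z*y)*10))*7)
Apply DISTRIBUTE at root (target: ((((z*y)*(6*z))+((z*y)*10))*7)): ((((z*y)*(6*z))+((z*y)*10))*7) -> ((((z*y)*(6*z))*7)+(((z*y)*10)*7))

Answer: ((((z*y)*(6*z))*7)+(((z*y)*10)*7))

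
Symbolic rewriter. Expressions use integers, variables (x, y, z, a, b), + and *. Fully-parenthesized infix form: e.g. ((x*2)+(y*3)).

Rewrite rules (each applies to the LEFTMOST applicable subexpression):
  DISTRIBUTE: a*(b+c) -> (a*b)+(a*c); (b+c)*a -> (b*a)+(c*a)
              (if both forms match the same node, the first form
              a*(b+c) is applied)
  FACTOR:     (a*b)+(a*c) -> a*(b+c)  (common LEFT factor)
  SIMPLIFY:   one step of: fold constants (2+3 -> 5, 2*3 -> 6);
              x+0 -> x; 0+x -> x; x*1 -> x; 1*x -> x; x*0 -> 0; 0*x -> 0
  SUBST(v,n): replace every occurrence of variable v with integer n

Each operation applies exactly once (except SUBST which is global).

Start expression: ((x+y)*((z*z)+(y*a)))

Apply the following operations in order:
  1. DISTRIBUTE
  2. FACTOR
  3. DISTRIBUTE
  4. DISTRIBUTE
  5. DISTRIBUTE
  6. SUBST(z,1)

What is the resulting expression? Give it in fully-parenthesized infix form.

Answer: (((x*(1*1))+(y*(1*1)))+((x*(y*a))+(y*(y*a))))

Derivation:
Start: ((x+y)*((z*z)+(y*a)))
Apply DISTRIBUTE at root (target: ((x+y)*((z*z)+(y*a)))): ((x+y)*((z*z)+(y*a))) -> (((x+y)*(z*z))+((x+y)*(y*a)))
Apply FACTOR at root (target: (((x+y)*(z*z))+((x+y)*(y*a)))): (((x+y)*(z*z))+((x+y)*(y*a))) -> ((x+y)*((z*z)+(y*a)))
Apply DISTRIBUTE at root (target: ((x+y)*((z*z)+(y*a)))): ((x+y)*((z*z)+(y*a))) -> (((x+y)*(z*z))+((x+y)*(y*a)))
Apply DISTRIBUTE at L (target: ((x+y)*(z*z))): (((x+y)*(z*z))+((x+y)*(y*a))) -> (((x*(z*z))+(y*(z*z)))+((x+y)*(y*a)))
Apply DISTRIBUTE at R (target: ((x+y)*(y*a))): (((x*(z*z))+(y*(z*z)))+((x+y)*(y*a))) -> (((x*(z*z))+(y*(z*z)))+((x*(y*a))+(y*(y*a))))
Apply SUBST(z,1): (((x*(z*z))+(y*(z*z)))+((x*(y*a))+(y*(y*a)))) -> (((x*(1*1))+(y*(1*1)))+((x*(y*a))+(y*(y*a))))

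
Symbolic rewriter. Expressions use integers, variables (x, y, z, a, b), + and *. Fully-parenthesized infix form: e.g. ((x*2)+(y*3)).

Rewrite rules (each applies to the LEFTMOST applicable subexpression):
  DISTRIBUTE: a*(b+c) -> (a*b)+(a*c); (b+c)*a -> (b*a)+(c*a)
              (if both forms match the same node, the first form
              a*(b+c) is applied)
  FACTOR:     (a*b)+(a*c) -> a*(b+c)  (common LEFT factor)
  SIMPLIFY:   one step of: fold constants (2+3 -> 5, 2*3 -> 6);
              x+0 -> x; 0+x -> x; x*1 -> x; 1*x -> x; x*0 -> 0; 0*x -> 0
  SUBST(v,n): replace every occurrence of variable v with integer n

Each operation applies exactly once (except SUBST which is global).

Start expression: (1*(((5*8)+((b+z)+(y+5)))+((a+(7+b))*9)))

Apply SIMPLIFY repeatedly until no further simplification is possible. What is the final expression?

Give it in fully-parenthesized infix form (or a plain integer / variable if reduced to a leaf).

Start: (1*(((5*8)+((b+z)+(y+5)))+((a+(7+b))*9)))
Step 1: at root: (1*(((5*8)+((b+z)+(y+5)))+((a+(7+b))*9))) -> (((5*8)+((b+z)+(y+5)))+((a+(7+b))*9)); overall: (1*(((5*8)+((b+z)+(y+5)))+((a+(7+b))*9))) -> (((5*8)+((b+z)+(y+5)))+((a+(7+b))*9))
Step 2: at LL: (5*8) -> 40; overall: (((5*8)+((b+z)+(y+5)))+((a+(7+b))*9)) -> ((40+((b+z)+(y+5)))+((a+(7+b))*9))
Fixed point: ((40+((b+z)+(y+5)))+((a+(7+b))*9))

Answer: ((40+((b+z)+(y+5)))+((a+(7+b))*9))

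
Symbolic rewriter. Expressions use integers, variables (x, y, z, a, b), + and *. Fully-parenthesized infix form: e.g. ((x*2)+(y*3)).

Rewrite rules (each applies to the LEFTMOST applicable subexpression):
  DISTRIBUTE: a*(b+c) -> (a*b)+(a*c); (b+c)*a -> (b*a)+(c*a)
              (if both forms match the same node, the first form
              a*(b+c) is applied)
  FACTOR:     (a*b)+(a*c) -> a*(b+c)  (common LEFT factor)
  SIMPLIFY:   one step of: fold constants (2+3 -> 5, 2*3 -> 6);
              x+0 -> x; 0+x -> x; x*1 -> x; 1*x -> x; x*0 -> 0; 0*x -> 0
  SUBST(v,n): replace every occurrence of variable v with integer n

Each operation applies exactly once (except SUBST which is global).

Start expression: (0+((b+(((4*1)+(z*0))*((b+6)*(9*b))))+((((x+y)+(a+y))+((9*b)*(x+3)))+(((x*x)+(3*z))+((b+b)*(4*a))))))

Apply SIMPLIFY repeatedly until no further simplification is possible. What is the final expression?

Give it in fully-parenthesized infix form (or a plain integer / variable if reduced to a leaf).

Start: (0+((b+(((4*1)+(z*0))*((b+6)*(9*b))))+((((x+y)+(a+y))+((9*b)*(x+3)))+(((x*x)+(3*z))+((b+b)*(4*a))))))
Step 1: at root: (0+((b+(((4*1)+(z*0))*((b+6)*(9*b))))+((((x+y)+(a+y))+((9*b)*(x+3)))+(((x*x)+(3*z))+((b+b)*(4*a)))))) -> ((b+(((4*1)+(z*0))*((b+6)*(9*b))))+((((x+y)+(a+y))+((9*b)*(x+3)))+(((x*x)+(3*z))+((b+b)*(4*a))))); overall: (0+((b+(((4*1)+(z*0))*((b+6)*(9*b))))+((((x+y)+(a+y))+((9*b)*(x+3)))+(((x*x)+(3*z))+((b+b)*(4*a)))))) -> ((b+(((4*1)+(z*0))*((b+6)*(9*b))))+((((x+y)+(a+y))+((9*b)*(x+3)))+(((x*x)+(3*z))+((b+b)*(4*a)))))
Step 2: at LRLL: (4*1) -> 4; overall: ((b+(((4*1)+(z*0))*((b+6)*(9*b))))+((((x+y)+(a+y))+((9*b)*(x+3)))+(((x*x)+(3*z))+((b+b)*(4*a))))) -> ((b+((4+(z*0))*((b+6)*(9*b))))+((((x+y)+(a+y))+((9*b)*(x+3)))+(((x*x)+(3*z))+((b+b)*(4*a)))))
Step 3: at LRLR: (z*0) -> 0; overall: ((b+((4+(z*0))*((b+6)*(9*b))))+((((x+y)+(a+y))+((9*b)*(x+3)))+(((x*x)+(3*z))+((b+b)*(4*a))))) -> ((b+((4+0)*((b+6)*(9*b))))+((((x+y)+(a+y))+((9*b)*(x+3)))+(((x*x)+(3*z))+((b+b)*(4*a)))))
Step 4: at LRL: (4+0) -> 4; overall: ((b+((4+0)*((b+6)*(9*b))))+((((x+y)+(a+y))+((9*b)*(x+3)))+(((x*x)+(3*z))+((b+b)*(4*a))))) -> ((b+(4*((b+6)*(9*b))))+((((x+y)+(a+y))+((9*b)*(x+3)))+(((x*x)+(3*z))+((b+b)*(4*a)))))
Fixed point: ((b+(4*((b+6)*(9*b))))+((((x+y)+(a+y))+((9*b)*(x+3)))+(((x*x)+(3*z))+((b+b)*(4*a)))))

Answer: ((b+(4*((b+6)*(9*b))))+((((x+y)+(a+y))+((9*b)*(x+3)))+(((x*x)+(3*z))+((b+b)*(4*a)))))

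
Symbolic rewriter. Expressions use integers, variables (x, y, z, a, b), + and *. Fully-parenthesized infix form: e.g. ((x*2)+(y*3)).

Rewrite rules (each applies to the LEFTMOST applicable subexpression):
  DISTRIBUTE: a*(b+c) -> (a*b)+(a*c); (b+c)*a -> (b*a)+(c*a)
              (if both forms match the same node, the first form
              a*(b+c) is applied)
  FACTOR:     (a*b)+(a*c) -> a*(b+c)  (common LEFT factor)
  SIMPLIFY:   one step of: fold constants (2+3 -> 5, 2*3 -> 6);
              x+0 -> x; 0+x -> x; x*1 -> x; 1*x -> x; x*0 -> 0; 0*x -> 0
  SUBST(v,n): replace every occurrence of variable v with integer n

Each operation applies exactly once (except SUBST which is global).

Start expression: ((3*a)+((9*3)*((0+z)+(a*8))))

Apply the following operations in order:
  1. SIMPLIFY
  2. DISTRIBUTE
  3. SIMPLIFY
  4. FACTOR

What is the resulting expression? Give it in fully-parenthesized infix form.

Start: ((3*a)+((9*3)*((0+z)+(a*8))))
Apply SIMPLIFY at RL (target: (9*3)): ((3*a)+((9*3)*((0+z)+(a*8)))) -> ((3*a)+(27*((0+z)+(a*8))))
Apply DISTRIBUTE at R (target: (27*((0+z)+(a*8)))): ((3*a)+(27*((0+z)+(a*8)))) -> ((3*a)+((27*(0+z))+(27*(a*8))))
Apply SIMPLIFY at RLR (target: (0+z)): ((3*a)+((27*(0+z))+(27*(a*8)))) -> ((3*a)+((27*z)+(27*(a*8))))
Apply FACTOR at R (target: ((27*z)+(27*(a*8)))): ((3*a)+((27*z)+(27*(a*8)))) -> ((3*a)+(27*(z+(a*8))))

Answer: ((3*a)+(27*(z+(a*8))))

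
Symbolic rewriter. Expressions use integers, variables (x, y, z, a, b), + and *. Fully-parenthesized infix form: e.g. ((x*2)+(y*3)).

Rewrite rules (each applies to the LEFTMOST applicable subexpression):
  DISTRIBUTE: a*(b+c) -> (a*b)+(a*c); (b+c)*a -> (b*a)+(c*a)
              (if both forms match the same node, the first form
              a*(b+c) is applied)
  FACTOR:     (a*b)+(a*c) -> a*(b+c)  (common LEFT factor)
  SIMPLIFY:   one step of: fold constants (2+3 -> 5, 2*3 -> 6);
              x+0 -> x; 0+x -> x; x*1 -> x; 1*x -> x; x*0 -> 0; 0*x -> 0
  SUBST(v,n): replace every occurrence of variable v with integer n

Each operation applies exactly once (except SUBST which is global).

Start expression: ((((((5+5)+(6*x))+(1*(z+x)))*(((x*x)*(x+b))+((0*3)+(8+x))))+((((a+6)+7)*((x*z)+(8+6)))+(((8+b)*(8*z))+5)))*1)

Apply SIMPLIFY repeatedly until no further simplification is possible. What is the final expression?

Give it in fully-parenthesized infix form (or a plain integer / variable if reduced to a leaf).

Start: ((((((5+5)+(6*x))+(1*(z+x)))*(((x*x)*(x+b))+((0*3)+(8+x))))+((((a+6)+7)*((x*z)+(8+6)))+(((8+b)*(8*z))+5)))*1)
Step 1: at root: ((((((5+5)+(6*x))+(1*(z+x)))*(((x*x)*(x+b))+((0*3)+(8+x))))+((((a+6)+7)*((x*z)+(8+6)))+(((8+b)*(8*z))+5)))*1) -> (((((5+5)+(6*x))+(1*(z+x)))*(((x*x)*(x+b))+((0*3)+(8+x))))+((((a+6)+7)*((x*z)+(8+6)))+(((8+b)*(8*z))+5))); overall: ((((((5+5)+(6*x))+(1*(z+x)))*(((x*x)*(x+b))+((0*3)+(8+x))))+((((a+6)+7)*((x*z)+(8+6)))+(((8+b)*(8*z))+5)))*1) -> (((((5+5)+(6*x))+(1*(z+x)))*(((x*x)*(x+b))+((0*3)+(8+x))))+((((a+6)+7)*((x*z)+(8+6)))+(((8+b)*(8*z))+5)))
Step 2: at LLLL: (5+5) -> 10; overall: (((((5+5)+(6*x))+(1*(z+x)))*(((x*x)*(x+b))+((0*3)+(8+x))))+((((a+6)+7)*((x*z)+(8+6)))+(((8+b)*(8*z))+5))) -> ((((10+(6*x))+(1*(z+x)))*(((x*x)*(x+b))+((0*3)+(8+x))))+((((a+6)+7)*((x*z)+(8+6)))+(((8+b)*(8*z))+5)))
Step 3: at LLR: (1*(z+x)) -> (z+x); overall: ((((10+(6*x))+(1*(z+x)))*(((x*x)*(x+b))+((0*3)+(8+x))))+((((a+6)+7)*((x*z)+(8+6)))+(((8+b)*(8*z))+5))) -> ((((10+(6*x))+(z+x))*(((x*x)*(x+b))+((0*3)+(8+x))))+((((a+6)+7)*((x*z)+(8+6)))+(((8+b)*(8*z))+5)))
Step 4: at LRRL: (0*3) -> 0; overall: ((((10+(6*x))+(z+x))*(((x*x)*(x+b))+((0*3)+(8+x))))+((((a+6)+7)*((x*z)+(8+6)))+(((8+b)*(8*z))+5))) -> ((((10+(6*x))+(z+x))*(((x*x)*(x+b))+(0+(8+x))))+((((a+6)+7)*((x*z)+(8+6)))+(((8+b)*(8*z))+5)))
Step 5: at LRR: (0+(8+x)) -> (8+x); overall: ((((10+(6*x))+(z+x))*(((x*x)*(x+b))+(0+(8+x))))+((((a+6)+7)*((x*z)+(8+6)))+(((8+b)*(8*z))+5))) -> ((((10+(6*x))+(z+x))*(((x*x)*(x+b))+(8+x)))+((((a+6)+7)*((x*z)+(8+6)))+(((8+b)*(8*z))+5)))
Step 6: at RLRR: (8+6) -> 14; overall: ((((10+(6*x))+(z+x))*(((x*x)*(x+b))+(8+x)))+((((a+6)+7)*((x*z)+(8+6)))+(((8+b)*(8*z))+5))) -> ((((10+(6*x))+(z+x))*(((x*x)*(x+b))+(8+x)))+((((a+6)+7)*((x*z)+14))+(((8+b)*(8*z))+5)))
Fixed point: ((((10+(6*x))+(z+x))*(((x*x)*(x+b))+(8+x)))+((((a+6)+7)*((x*z)+14))+(((8+b)*(8*z))+5)))

Answer: ((((10+(6*x))+(z+x))*(((x*x)*(x+b))+(8+x)))+((((a+6)+7)*((x*z)+14))+(((8+b)*(8*z))+5)))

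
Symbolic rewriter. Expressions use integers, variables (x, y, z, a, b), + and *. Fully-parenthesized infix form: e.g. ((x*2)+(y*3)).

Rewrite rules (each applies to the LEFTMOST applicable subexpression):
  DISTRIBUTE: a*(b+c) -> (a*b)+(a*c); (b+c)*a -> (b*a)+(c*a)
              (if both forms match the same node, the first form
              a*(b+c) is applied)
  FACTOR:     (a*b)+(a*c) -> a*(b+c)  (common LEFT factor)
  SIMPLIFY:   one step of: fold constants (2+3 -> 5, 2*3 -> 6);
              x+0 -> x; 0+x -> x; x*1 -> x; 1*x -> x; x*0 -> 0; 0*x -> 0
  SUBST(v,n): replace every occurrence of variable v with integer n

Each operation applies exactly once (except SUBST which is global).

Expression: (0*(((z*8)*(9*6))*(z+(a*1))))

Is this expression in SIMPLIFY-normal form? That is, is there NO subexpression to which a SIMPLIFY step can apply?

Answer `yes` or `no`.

Answer: no

Derivation:
Expression: (0*(((z*8)*(9*6))*(z+(a*1))))
Scanning for simplifiable subexpressions (pre-order)...
  at root: (0*(((z*8)*(9*6))*(z+(a*1)))) (SIMPLIFIABLE)
  at R: (((z*8)*(9*6))*(z+(a*1))) (not simplifiable)
  at RL: ((z*8)*(9*6)) (not simplifiable)
  at RLL: (z*8) (not simplifiable)
  at RLR: (9*6) (SIMPLIFIABLE)
  at RR: (z+(a*1)) (not simplifiable)
  at RRR: (a*1) (SIMPLIFIABLE)
Found simplifiable subexpr at path root: (0*(((z*8)*(9*6))*(z+(a*1))))
One SIMPLIFY step would give: 0
-> NOT in normal form.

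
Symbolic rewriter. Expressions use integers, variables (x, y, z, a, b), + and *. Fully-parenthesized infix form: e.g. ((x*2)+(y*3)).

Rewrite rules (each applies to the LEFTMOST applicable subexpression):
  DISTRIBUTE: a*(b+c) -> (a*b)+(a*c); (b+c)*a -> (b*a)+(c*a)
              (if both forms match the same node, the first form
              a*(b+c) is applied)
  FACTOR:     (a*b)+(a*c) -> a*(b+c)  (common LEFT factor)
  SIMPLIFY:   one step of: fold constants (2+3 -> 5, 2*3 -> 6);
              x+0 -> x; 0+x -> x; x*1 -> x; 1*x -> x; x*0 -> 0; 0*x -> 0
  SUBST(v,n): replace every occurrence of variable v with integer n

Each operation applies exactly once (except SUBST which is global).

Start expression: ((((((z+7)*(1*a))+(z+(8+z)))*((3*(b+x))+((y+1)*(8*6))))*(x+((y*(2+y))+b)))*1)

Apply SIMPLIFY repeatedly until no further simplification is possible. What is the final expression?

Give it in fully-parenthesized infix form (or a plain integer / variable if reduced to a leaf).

Answer: (((((z+7)*a)+(z+(8+z)))*((3*(b+x))+((y+1)*48)))*(x+((y*(2+y))+b)))

Derivation:
Start: ((((((z+7)*(1*a))+(z+(8+z)))*((3*(b+x))+((y+1)*(8*6))))*(x+((y*(2+y))+b)))*1)
Step 1: at root: ((((((z+7)*(1*a))+(z+(8+z)))*((3*(b+x))+((y+1)*(8*6))))*(x+((y*(2+y))+b)))*1) -> (((((z+7)*(1*a))+(z+(8+z)))*((3*(b+x))+((y+1)*(8*6))))*(x+((y*(2+y))+b))); overall: ((((((z+7)*(1*a))+(z+(8+z)))*((3*(b+x))+((y+1)*(8*6))))*(x+((y*(2+y))+b)))*1) -> (((((z+7)*(1*a))+(z+(8+z)))*((3*(b+x))+((y+1)*(8*6))))*(x+((y*(2+y))+b)))
Step 2: at LLLR: (1*a) -> a; overall: (((((z+7)*(1*a))+(z+(8+z)))*((3*(b+x))+((y+1)*(8*6))))*(x+((y*(2+y))+b))) -> (((((z+7)*a)+(z+(8+z)))*((3*(b+x))+((y+1)*(8*6))))*(x+((y*(2+y))+b)))
Step 3: at LRRR: (8*6) -> 48; overall: (((((z+7)*a)+(z+(8+z)))*((3*(b+x))+((y+1)*(8*6))))*(x+((y*(2+y))+b))) -> (((((z+7)*a)+(z+(8+z)))*((3*(b+x))+((y+1)*48)))*(x+((y*(2+y))+b)))
Fixed point: (((((z+7)*a)+(z+(8+z)))*((3*(b+x))+((y+1)*48)))*(x+((y*(2+y))+b)))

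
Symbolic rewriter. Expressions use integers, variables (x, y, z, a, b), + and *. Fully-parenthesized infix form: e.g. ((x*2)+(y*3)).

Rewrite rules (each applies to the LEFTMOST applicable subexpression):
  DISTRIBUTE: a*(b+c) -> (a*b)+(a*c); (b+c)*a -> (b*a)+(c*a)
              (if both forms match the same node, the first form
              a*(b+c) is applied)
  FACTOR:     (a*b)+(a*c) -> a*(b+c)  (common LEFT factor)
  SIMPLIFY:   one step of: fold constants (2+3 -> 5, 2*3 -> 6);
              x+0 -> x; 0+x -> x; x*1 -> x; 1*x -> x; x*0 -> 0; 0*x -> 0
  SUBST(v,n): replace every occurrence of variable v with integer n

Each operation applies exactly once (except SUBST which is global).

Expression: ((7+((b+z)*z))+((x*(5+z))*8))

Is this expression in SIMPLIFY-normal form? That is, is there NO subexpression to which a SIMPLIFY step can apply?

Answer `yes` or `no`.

Answer: yes

Derivation:
Expression: ((7+((b+z)*z))+((x*(5+z))*8))
Scanning for simplifiable subexpressions (pre-order)...
  at root: ((7+((b+z)*z))+((x*(5+z))*8)) (not simplifiable)
  at L: (7+((b+z)*z)) (not simplifiable)
  at LR: ((b+z)*z) (not simplifiable)
  at LRL: (b+z) (not simplifiable)
  at R: ((x*(5+z))*8) (not simplifiable)
  at RL: (x*(5+z)) (not simplifiable)
  at RLR: (5+z) (not simplifiable)
Result: no simplifiable subexpression found -> normal form.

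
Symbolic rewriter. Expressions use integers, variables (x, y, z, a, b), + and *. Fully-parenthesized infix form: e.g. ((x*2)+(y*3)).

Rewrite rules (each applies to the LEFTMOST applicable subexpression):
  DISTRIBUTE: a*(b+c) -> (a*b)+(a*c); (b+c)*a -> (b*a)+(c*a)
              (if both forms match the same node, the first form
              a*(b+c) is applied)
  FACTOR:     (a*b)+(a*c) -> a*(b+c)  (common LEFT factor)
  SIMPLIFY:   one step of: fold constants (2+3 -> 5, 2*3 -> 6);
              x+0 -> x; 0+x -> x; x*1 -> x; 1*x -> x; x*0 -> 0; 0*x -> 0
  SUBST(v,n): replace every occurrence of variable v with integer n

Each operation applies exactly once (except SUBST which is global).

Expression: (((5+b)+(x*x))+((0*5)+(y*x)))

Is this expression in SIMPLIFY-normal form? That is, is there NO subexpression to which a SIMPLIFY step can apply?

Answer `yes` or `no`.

Answer: no

Derivation:
Expression: (((5+b)+(x*x))+((0*5)+(y*x)))
Scanning for simplifiable subexpressions (pre-order)...
  at root: (((5+b)+(x*x))+((0*5)+(y*x))) (not simplifiable)
  at L: ((5+b)+(x*x)) (not simplifiable)
  at LL: (5+b) (not simplifiable)
  at LR: (x*x) (not simplifiable)
  at R: ((0*5)+(y*x)) (not simplifiable)
  at RL: (0*5) (SIMPLIFIABLE)
  at RR: (y*x) (not simplifiable)
Found simplifiable subexpr at path RL: (0*5)
One SIMPLIFY step would give: (((5+b)+(x*x))+(0+(y*x)))
-> NOT in normal form.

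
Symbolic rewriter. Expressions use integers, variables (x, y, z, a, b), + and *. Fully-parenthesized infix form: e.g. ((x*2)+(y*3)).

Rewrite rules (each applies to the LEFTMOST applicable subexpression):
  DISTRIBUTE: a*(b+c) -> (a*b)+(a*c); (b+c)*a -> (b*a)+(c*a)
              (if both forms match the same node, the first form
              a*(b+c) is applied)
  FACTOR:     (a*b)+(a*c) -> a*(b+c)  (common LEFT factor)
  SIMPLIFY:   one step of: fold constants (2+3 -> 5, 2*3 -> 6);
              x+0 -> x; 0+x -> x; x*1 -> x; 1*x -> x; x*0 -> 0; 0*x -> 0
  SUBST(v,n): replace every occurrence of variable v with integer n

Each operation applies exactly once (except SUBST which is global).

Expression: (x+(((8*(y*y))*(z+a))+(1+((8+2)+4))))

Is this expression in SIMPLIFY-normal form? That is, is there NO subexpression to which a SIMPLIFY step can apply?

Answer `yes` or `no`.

Expression: (x+(((8*(y*y))*(z+a))+(1+((8+2)+4))))
Scanning for simplifiable subexpressions (pre-order)...
  at root: (x+(((8*(y*y))*(z+a))+(1+((8+2)+4)))) (not simplifiable)
  at R: (((8*(y*y))*(z+a))+(1+((8+2)+4))) (not simplifiable)
  at RL: ((8*(y*y))*(z+a)) (not simplifiable)
  at RLL: (8*(y*y)) (not simplifiable)
  at RLLR: (y*y) (not simplifiable)
  at RLR: (z+a) (not simplifiable)
  at RR: (1+((8+2)+4)) (not simplifiable)
  at RRR: ((8+2)+4) (not simplifiable)
  at RRRL: (8+2) (SIMPLIFIABLE)
Found simplifiable subexpr at path RRRL: (8+2)
One SIMPLIFY step would give: (x+(((8*(y*y))*(z+a))+(1+(10+4))))
-> NOT in normal form.

Answer: no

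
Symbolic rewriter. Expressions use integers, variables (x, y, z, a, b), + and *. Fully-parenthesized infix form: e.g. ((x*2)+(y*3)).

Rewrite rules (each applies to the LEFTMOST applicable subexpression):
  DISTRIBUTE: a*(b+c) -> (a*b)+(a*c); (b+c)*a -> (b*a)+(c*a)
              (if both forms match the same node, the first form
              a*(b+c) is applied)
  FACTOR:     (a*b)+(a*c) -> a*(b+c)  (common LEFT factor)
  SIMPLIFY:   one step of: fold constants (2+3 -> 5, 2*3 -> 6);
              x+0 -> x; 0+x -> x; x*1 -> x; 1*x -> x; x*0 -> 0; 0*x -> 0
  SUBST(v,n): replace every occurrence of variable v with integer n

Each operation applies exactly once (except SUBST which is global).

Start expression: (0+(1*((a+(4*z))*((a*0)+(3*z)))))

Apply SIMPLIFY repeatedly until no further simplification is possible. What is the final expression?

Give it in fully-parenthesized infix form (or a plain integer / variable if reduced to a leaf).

Start: (0+(1*((a+(4*z))*((a*0)+(3*z)))))
Step 1: at root: (0+(1*((a+(4*z))*((a*0)+(3*z))))) -> (1*((a+(4*z))*((a*0)+(3*z)))); overall: (0+(1*((a+(4*z))*((a*0)+(3*z))))) -> (1*((a+(4*z))*((a*0)+(3*z))))
Step 2: at root: (1*((a+(4*z))*((a*0)+(3*z)))) -> ((a+(4*z))*((a*0)+(3*z))); overall: (1*((a+(4*z))*((a*0)+(3*z)))) -> ((a+(4*z))*((a*0)+(3*z)))
Step 3: at RL: (a*0) -> 0; overall: ((a+(4*z))*((a*0)+(3*z))) -> ((a+(4*z))*(0+(3*z)))
Step 4: at R: (0+(3*z)) -> (3*z); overall: ((a+(4*z))*(0+(3*z))) -> ((a+(4*z))*(3*z))
Fixed point: ((a+(4*z))*(3*z))

Answer: ((a+(4*z))*(3*z))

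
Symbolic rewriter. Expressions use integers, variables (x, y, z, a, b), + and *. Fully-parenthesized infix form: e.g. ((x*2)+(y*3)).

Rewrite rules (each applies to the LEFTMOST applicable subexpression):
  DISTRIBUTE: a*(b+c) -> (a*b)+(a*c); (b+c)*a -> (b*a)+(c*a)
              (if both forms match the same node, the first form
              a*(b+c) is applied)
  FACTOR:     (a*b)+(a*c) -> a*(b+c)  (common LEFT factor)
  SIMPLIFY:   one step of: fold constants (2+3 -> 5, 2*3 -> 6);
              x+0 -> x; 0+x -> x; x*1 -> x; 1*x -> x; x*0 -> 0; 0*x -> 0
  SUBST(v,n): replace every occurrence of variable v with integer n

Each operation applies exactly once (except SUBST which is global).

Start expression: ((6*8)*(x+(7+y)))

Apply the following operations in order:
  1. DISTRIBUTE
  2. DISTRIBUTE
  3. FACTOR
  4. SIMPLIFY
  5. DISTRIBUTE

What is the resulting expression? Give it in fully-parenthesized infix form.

Answer: ((48*x)+(((6*8)*7)+((6*8)*y)))

Derivation:
Start: ((6*8)*(x+(7+y)))
Apply DISTRIBUTE at root (target: ((6*8)*(x+(7+y)))): ((6*8)*(x+(7+y))) -> (((6*8)*x)+((6*8)*(7+y)))
Apply DISTRIBUTE at R (target: ((6*8)*(7+y))): (((6*8)*x)+((6*8)*(7+y))) -> (((6*8)*x)+(((6*8)*7)+((6*8)*y)))
Apply FACTOR at R (target: (((6*8)*7)+((6*8)*y))): (((6*8)*x)+(((6*8)*7)+((6*8)*y))) -> (((6*8)*x)+((6*8)*(7+y)))
Apply SIMPLIFY at LL (target: (6*8)): (((6*8)*x)+((6*8)*(7+y))) -> ((48*x)+((6*8)*(7+y)))
Apply DISTRIBUTE at R (target: ((6*8)*(7+y))): ((48*x)+((6*8)*(7+y))) -> ((48*x)+(((6*8)*7)+((6*8)*y)))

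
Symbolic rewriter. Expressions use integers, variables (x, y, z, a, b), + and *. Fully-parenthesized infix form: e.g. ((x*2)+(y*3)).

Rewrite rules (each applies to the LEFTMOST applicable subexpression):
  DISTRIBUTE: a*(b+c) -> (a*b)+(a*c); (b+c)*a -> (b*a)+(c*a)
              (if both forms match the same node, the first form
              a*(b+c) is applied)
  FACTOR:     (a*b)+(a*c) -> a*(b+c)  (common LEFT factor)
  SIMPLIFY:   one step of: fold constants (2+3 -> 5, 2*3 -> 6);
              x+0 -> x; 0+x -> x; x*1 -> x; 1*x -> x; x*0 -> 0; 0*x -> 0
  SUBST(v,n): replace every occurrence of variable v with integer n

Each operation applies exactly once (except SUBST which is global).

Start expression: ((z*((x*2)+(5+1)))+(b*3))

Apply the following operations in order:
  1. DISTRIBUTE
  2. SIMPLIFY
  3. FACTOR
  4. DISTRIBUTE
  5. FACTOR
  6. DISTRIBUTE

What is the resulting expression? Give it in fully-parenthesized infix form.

Answer: (((z*(x*2))+(z*6))+(b*3))

Derivation:
Start: ((z*((x*2)+(5+1)))+(b*3))
Apply DISTRIBUTE at L (target: (z*((x*2)+(5+1)))): ((z*((x*2)+(5+1)))+(b*3)) -> (((z*(x*2))+(z*(5+1)))+(b*3))
Apply SIMPLIFY at LRR (target: (5+1)): (((z*(x*2))+(z*(5+1)))+(b*3)) -> (((z*(x*2))+(z*6))+(b*3))
Apply FACTOR at L (target: ((z*(x*2))+(z*6))): (((z*(x*2))+(z*6))+(b*3)) -> ((z*((x*2)+6))+(b*3))
Apply DISTRIBUTE at L (target: (z*((x*2)+6))): ((z*((x*2)+6))+(b*3)) -> (((z*(x*2))+(z*6))+(b*3))
Apply FACTOR at L (target: ((z*(x*2))+(z*6))): (((z*(x*2))+(z*6))+(b*3)) -> ((z*((x*2)+6))+(b*3))
Apply DISTRIBUTE at L (target: (z*((x*2)+6))): ((z*((x*2)+6))+(b*3)) -> (((z*(x*2))+(z*6))+(b*3))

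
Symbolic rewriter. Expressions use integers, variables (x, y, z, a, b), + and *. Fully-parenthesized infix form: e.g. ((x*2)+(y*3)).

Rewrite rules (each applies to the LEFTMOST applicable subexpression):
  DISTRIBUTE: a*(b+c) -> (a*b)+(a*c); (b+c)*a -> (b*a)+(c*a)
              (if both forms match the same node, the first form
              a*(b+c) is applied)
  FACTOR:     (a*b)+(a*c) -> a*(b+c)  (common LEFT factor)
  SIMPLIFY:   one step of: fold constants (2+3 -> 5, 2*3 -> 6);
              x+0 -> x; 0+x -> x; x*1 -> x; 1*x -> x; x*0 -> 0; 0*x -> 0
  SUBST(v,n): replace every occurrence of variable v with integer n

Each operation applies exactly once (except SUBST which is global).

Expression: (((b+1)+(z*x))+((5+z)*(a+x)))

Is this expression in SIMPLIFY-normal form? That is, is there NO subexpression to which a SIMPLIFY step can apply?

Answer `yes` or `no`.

Answer: yes

Derivation:
Expression: (((b+1)+(z*x))+((5+z)*(a+x)))
Scanning for simplifiable subexpressions (pre-order)...
  at root: (((b+1)+(z*x))+((5+z)*(a+x))) (not simplifiable)
  at L: ((b+1)+(z*x)) (not simplifiable)
  at LL: (b+1) (not simplifiable)
  at LR: (z*x) (not simplifiable)
  at R: ((5+z)*(a+x)) (not simplifiable)
  at RL: (5+z) (not simplifiable)
  at RR: (a+x) (not simplifiable)
Result: no simplifiable subexpression found -> normal form.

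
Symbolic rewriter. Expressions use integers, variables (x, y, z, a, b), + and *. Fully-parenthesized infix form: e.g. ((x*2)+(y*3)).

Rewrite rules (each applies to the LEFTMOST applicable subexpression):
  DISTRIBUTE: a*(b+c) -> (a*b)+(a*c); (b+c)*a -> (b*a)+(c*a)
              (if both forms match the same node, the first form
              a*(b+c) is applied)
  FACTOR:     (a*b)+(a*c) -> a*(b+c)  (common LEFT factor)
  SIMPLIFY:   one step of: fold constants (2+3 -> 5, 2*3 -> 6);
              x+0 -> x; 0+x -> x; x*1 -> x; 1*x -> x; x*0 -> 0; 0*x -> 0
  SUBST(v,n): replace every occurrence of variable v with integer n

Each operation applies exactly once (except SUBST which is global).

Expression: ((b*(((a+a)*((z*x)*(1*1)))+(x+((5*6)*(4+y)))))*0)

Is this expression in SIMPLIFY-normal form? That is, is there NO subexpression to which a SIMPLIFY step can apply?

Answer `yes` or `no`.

Answer: no

Derivation:
Expression: ((b*(((a+a)*((z*x)*(1*1)))+(x+((5*6)*(4+y)))))*0)
Scanning for simplifiable subexpressions (pre-order)...
  at root: ((b*(((a+a)*((z*x)*(1*1)))+(x+((5*6)*(4+y)))))*0) (SIMPLIFIABLE)
  at L: (b*(((a+a)*((z*x)*(1*1)))+(x+((5*6)*(4+y))))) (not simplifiable)
  at LR: (((a+a)*((z*x)*(1*1)))+(x+((5*6)*(4+y)))) (not simplifiable)
  at LRL: ((a+a)*((z*x)*(1*1))) (not simplifiable)
  at LRLL: (a+a) (not simplifiable)
  at LRLR: ((z*x)*(1*1)) (not simplifiable)
  at LRLRL: (z*x) (not simplifiable)
  at LRLRR: (1*1) (SIMPLIFIABLE)
  at LRR: (x+((5*6)*(4+y))) (not simplifiable)
  at LRRR: ((5*6)*(4+y)) (not simplifiable)
  at LRRRL: (5*6) (SIMPLIFIABLE)
  at LRRRR: (4+y) (not simplifiable)
Found simplifiable subexpr at path root: ((b*(((a+a)*((z*x)*(1*1)))+(x+((5*6)*(4+y)))))*0)
One SIMPLIFY step would give: 0
-> NOT in normal form.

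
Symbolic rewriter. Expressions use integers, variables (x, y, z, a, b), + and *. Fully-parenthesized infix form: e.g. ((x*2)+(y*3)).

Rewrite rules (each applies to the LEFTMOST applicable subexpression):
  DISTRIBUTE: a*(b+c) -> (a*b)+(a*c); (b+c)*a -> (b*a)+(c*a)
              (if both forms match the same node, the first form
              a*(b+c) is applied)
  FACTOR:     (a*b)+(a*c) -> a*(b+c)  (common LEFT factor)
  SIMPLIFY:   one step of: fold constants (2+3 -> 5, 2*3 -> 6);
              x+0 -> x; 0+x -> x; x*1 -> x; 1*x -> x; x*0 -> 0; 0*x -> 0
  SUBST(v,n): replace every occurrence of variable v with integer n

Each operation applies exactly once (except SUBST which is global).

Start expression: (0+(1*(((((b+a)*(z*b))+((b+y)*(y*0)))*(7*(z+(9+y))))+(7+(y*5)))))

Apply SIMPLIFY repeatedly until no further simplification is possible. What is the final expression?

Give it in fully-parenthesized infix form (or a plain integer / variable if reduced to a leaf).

Start: (0+(1*(((((b+a)*(z*b))+((b+y)*(y*0)))*(7*(z+(9+y))))+(7+(y*5)))))
Step 1: at root: (0+(1*(((((b+a)*(z*b))+((b+y)*(y*0)))*(7*(z+(9+y))))+(7+(y*5))))) -> (1*(((((b+a)*(z*b))+((b+y)*(y*0)))*(7*(z+(9+y))))+(7+(y*5)))); overall: (0+(1*(((((b+a)*(z*b))+((b+y)*(y*0)))*(7*(z+(9+y))))+(7+(y*5))))) -> (1*(((((b+a)*(z*b))+((b+y)*(y*0)))*(7*(z+(9+y))))+(7+(y*5))))
Step 2: at root: (1*(((((b+a)*(z*b))+((b+y)*(y*0)))*(7*(z+(9+y))))+(7+(y*5)))) -> (((((b+a)*(z*b))+((b+y)*(y*0)))*(7*(z+(9+y))))+(7+(y*5))); overall: (1*(((((b+a)*(z*b))+((b+y)*(y*0)))*(7*(z+(9+y))))+(7+(y*5)))) -> (((((b+a)*(z*b))+((b+y)*(y*0)))*(7*(z+(9+y))))+(7+(y*5)))
Step 3: at LLRR: (y*0) -> 0; overall: (((((b+a)*(z*b))+((b+y)*(y*0)))*(7*(z+(9+y))))+(7+(y*5))) -> (((((b+a)*(z*b))+((b+y)*0))*(7*(z+(9+y))))+(7+(y*5)))
Step 4: at LLR: ((b+y)*0) -> 0; overall: (((((b+a)*(z*b))+((b+y)*0))*(7*(z+(9+y))))+(7+(y*5))) -> (((((b+a)*(z*b))+0)*(7*(z+(9+y))))+(7+(y*5)))
Step 5: at LL: (((b+a)*(z*b))+0) -> ((b+a)*(z*b)); overall: (((((b+a)*(z*b))+0)*(7*(z+(9+y))))+(7+(y*5))) -> ((((b+a)*(z*b))*(7*(z+(9+y))))+(7+(y*5)))
Fixed point: ((((b+a)*(z*b))*(7*(z+(9+y))))+(7+(y*5)))

Answer: ((((b+a)*(z*b))*(7*(z+(9+y))))+(7+(y*5)))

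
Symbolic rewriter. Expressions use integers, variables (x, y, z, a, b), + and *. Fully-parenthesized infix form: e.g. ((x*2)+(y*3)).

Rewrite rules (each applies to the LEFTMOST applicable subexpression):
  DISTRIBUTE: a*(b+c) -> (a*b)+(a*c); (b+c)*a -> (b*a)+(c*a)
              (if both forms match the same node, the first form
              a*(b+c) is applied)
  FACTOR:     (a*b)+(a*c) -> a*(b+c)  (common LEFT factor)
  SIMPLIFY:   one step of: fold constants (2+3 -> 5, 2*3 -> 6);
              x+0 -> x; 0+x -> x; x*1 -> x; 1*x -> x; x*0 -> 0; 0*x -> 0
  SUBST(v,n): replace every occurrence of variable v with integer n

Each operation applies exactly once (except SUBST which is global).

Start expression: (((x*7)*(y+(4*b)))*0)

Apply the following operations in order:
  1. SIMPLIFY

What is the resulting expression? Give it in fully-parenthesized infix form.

Answer: 0

Derivation:
Start: (((x*7)*(y+(4*b)))*0)
Apply SIMPLIFY at root (target: (((x*7)*(y+(4*b)))*0)): (((x*7)*(y+(4*b)))*0) -> 0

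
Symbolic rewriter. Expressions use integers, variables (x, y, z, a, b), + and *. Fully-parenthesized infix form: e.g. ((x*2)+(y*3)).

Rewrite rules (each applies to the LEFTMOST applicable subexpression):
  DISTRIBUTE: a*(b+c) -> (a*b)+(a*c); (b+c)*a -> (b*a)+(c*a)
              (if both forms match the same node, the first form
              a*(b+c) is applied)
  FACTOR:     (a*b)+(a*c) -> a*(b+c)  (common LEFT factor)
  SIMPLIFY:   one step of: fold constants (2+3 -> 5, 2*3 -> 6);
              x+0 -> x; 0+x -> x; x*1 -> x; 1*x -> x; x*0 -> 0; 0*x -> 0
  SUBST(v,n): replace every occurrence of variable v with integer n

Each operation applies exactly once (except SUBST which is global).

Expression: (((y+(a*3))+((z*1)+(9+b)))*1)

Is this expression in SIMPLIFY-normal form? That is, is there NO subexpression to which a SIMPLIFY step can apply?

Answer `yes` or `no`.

Answer: no

Derivation:
Expression: (((y+(a*3))+((z*1)+(9+b)))*1)
Scanning for simplifiable subexpressions (pre-order)...
  at root: (((y+(a*3))+((z*1)+(9+b)))*1) (SIMPLIFIABLE)
  at L: ((y+(a*3))+((z*1)+(9+b))) (not simplifiable)
  at LL: (y+(a*3)) (not simplifiable)
  at LLR: (a*3) (not simplifiable)
  at LR: ((z*1)+(9+b)) (not simplifiable)
  at LRL: (z*1) (SIMPLIFIABLE)
  at LRR: (9+b) (not simplifiable)
Found simplifiable subexpr at path root: (((y+(a*3))+((z*1)+(9+b)))*1)
One SIMPLIFY step would give: ((y+(a*3))+((z*1)+(9+b)))
-> NOT in normal form.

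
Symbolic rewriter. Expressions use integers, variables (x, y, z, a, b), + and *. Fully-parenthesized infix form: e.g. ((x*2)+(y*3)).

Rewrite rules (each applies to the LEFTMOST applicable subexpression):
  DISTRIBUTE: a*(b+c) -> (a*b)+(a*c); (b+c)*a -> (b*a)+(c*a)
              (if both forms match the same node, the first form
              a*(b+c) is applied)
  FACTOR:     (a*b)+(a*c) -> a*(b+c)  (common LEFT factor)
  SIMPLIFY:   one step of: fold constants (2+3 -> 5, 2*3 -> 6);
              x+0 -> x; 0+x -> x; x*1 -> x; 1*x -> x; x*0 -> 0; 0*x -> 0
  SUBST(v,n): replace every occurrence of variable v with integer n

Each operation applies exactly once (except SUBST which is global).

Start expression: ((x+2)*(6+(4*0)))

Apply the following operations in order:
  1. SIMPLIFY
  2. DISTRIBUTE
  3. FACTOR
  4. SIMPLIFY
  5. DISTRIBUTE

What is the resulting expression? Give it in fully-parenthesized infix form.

Start: ((x+2)*(6+(4*0)))
Apply SIMPLIFY at RR (target: (4*0)): ((x+2)*(6+(4*0))) -> ((x+2)*(6+0))
Apply DISTRIBUTE at root (target: ((x+2)*(6+0))): ((x+2)*(6+0)) -> (((x+2)*6)+((x+2)*0))
Apply FACTOR at root (target: (((x+2)*6)+((x+2)*0))): (((x+2)*6)+((x+2)*0)) -> ((x+2)*(6+0))
Apply SIMPLIFY at R (target: (6+0)): ((x+2)*(6+0)) -> ((x+2)*6)
Apply DISTRIBUTE at root (target: ((x+2)*6)): ((x+2)*6) -> ((x*6)+(2*6))

Answer: ((x*6)+(2*6))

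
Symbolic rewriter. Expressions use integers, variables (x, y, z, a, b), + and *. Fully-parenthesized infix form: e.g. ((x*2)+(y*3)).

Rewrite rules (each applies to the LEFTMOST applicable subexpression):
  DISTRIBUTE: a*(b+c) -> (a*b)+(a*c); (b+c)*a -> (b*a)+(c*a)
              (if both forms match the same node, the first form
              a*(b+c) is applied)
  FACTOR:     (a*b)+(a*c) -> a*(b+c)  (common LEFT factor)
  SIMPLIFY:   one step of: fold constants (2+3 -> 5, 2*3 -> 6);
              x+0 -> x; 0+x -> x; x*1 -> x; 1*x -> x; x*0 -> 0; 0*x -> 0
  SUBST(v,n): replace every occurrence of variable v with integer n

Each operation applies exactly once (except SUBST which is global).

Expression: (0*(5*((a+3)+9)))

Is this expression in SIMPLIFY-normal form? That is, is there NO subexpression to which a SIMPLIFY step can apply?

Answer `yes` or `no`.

Expression: (0*(5*((a+3)+9)))
Scanning for simplifiable subexpressions (pre-order)...
  at root: (0*(5*((a+3)+9))) (SIMPLIFIABLE)
  at R: (5*((a+3)+9)) (not simplifiable)
  at RR: ((a+3)+9) (not simplifiable)
  at RRL: (a+3) (not simplifiable)
Found simplifiable subexpr at path root: (0*(5*((a+3)+9)))
One SIMPLIFY step would give: 0
-> NOT in normal form.

Answer: no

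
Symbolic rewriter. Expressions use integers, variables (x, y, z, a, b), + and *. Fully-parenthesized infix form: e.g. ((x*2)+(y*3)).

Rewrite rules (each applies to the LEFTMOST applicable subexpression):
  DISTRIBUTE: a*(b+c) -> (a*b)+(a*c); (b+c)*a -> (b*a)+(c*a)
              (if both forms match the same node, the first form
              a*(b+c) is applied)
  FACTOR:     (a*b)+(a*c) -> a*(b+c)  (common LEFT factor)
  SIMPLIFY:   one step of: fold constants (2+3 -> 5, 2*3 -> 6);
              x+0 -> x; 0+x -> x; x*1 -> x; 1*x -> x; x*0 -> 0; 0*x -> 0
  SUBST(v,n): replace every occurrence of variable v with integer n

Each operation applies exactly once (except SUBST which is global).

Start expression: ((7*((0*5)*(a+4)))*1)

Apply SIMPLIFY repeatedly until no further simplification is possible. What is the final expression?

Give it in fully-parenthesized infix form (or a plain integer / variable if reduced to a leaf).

Answer: 0

Derivation:
Start: ((7*((0*5)*(a+4)))*1)
Step 1: at root: ((7*((0*5)*(a+4)))*1) -> (7*((0*5)*(a+4))); overall: ((7*((0*5)*(a+4)))*1) -> (7*((0*5)*(a+4)))
Step 2: at RL: (0*5) -> 0; overall: (7*((0*5)*(a+4))) -> (7*(0*(a+4)))
Step 3: at R: (0*(a+4)) -> 0; overall: (7*(0*(a+4))) -> (7*0)
Step 4: at root: (7*0) -> 0; overall: (7*0) -> 0
Fixed point: 0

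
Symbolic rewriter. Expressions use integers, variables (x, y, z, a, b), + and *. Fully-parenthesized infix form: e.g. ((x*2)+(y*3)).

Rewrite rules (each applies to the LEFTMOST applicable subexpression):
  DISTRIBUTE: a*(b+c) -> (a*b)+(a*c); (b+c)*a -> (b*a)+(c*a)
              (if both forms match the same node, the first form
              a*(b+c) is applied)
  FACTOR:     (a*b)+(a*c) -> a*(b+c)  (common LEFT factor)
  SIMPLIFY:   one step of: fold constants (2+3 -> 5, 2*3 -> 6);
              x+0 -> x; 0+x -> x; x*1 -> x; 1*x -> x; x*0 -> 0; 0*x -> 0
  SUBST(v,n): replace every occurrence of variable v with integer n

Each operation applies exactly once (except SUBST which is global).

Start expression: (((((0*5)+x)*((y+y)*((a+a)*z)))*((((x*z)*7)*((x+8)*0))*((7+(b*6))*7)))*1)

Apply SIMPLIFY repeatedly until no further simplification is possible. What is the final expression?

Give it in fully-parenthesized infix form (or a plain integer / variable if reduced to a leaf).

Start: (((((0*5)+x)*((y+y)*((a+a)*z)))*((((x*z)*7)*((x+8)*0))*((7+(b*6))*7)))*1)
Step 1: at root: (((((0*5)+x)*((y+y)*((a+a)*z)))*((((x*z)*7)*((x+8)*0))*((7+(b*6))*7)))*1) -> ((((0*5)+x)*((y+y)*((a+a)*z)))*((((x*z)*7)*((x+8)*0))*((7+(b*6))*7))); overall: (((((0*5)+x)*((y+y)*((a+a)*z)))*((((x*z)*7)*((x+8)*0))*((7+(b*6))*7)))*1) -> ((((0*5)+x)*((y+y)*((a+a)*z)))*((((x*z)*7)*((x+8)*0))*((7+(b*6))*7)))
Step 2: at LLL: (0*5) -> 0; overall: ((((0*5)+x)*((y+y)*((a+a)*z)))*((((x*z)*7)*((x+8)*0))*((7+(b*6))*7))) -> (((0+x)*((y+y)*((a+a)*z)))*((((x*z)*7)*((x+8)*0))*((7+(b*6))*7)))
Step 3: at LL: (0+x) -> x; overall: (((0+x)*((y+y)*((a+a)*z)))*((((x*z)*7)*((x+8)*0))*((7+(b*6))*7))) -> ((x*((y+y)*((a+a)*z)))*((((x*z)*7)*((x+8)*0))*((7+(b*6))*7)))
Step 4: at RLR: ((x+8)*0) -> 0; overall: ((x*((y+y)*((a+a)*z)))*((((x*z)*7)*((x+8)*0))*((7+(b*6))*7))) -> ((x*((y+y)*((a+a)*z)))*((((x*z)*7)*0)*((7+(b*6))*7)))
Step 5: at RL: (((x*z)*7)*0) -> 0; overall: ((x*((y+y)*((a+a)*z)))*((((x*z)*7)*0)*((7+(b*6))*7))) -> ((x*((y+y)*((a+a)*z)))*(0*((7+(b*6))*7)))
Step 6: at R: (0*((7+(b*6))*7)) -> 0; overall: ((x*((y+y)*((a+a)*z)))*(0*((7+(b*6))*7))) -> ((x*((y+y)*((a+a)*z)))*0)
Step 7: at root: ((x*((y+y)*((a+a)*z)))*0) -> 0; overall: ((x*((y+y)*((a+a)*z)))*0) -> 0
Fixed point: 0

Answer: 0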